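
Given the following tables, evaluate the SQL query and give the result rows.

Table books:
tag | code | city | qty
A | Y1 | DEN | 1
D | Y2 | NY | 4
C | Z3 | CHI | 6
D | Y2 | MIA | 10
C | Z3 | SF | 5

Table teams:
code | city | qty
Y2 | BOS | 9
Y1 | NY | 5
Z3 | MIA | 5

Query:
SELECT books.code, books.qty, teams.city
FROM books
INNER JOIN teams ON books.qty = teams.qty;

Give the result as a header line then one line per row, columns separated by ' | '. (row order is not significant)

== RESULT ==
books.code | books.qty | teams.city
Z3 | 5 | NY
Z3 | 5 | MIA

Derivation:
After JOIN teams (2 rows):
books.tag | books.code | books.city | books.qty | teams.code | teams.city | teams.qty
C | Z3 | SF | 5 | Y1 | NY | 5
C | Z3 | SF | 5 | Z3 | MIA | 5
After SELECT (2 rows):
books.code | books.qty | teams.city
Z3 | 5 | NY
Z3 | 5 | MIA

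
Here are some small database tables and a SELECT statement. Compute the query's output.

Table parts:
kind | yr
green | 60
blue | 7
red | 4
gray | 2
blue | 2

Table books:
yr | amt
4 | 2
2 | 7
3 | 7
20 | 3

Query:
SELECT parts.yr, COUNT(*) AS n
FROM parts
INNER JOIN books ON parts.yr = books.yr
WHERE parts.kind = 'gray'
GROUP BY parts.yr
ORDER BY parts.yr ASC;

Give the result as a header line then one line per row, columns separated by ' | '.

After JOIN books (3 rows):
parts.kind | parts.yr | books.yr | books.amt
red | 4 | 4 | 2
gray | 2 | 2 | 7
blue | 2 | 2 | 7
After WHERE (1 rows):
parts.kind | parts.yr | books.yr | books.amt
gray | 2 | 2 | 7
After GROUP BY (1 rows):
parts.yr | n
2 | 1
After ORDER BY (1 rows):
parts.yr | n
2 | 1

== RESULT ==
parts.yr | n
2 | 1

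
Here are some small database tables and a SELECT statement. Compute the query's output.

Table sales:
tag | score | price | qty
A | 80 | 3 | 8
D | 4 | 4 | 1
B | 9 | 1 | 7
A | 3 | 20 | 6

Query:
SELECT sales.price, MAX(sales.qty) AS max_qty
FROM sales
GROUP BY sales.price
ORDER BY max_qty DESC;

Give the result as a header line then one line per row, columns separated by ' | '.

== RESULT ==
sales.price | max_qty
3 | 8
1 | 7
20 | 6
4 | 1

Derivation:
After GROUP BY (4 rows):
sales.price | max_qty
3 | 8
4 | 1
1 | 7
20 | 6
After ORDER BY (4 rows):
sales.price | max_qty
3 | 8
1 | 7
20 | 6
4 | 1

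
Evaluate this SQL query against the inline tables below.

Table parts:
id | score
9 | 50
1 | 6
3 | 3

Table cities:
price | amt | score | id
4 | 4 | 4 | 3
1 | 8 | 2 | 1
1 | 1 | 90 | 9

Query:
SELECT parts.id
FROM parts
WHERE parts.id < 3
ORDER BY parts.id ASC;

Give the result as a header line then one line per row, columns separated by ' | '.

== RESULT ==
parts.id
1

Derivation:
After WHERE (1 rows):
parts.id | parts.score
1 | 6
After SELECT (1 rows):
parts.id
1
After ORDER BY (1 rows):
parts.id
1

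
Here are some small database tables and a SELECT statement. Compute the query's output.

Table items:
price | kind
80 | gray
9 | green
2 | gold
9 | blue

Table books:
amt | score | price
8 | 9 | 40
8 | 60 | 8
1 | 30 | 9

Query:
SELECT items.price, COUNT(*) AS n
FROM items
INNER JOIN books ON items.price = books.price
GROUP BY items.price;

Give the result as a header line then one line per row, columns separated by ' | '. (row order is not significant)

After JOIN books (2 rows):
items.price | items.kind | books.amt | books.score | books.price
9 | green | 1 | 30 | 9
9 | blue | 1 | 30 | 9
After GROUP BY (1 rows):
items.price | n
9 | 2

== RESULT ==
items.price | n
9 | 2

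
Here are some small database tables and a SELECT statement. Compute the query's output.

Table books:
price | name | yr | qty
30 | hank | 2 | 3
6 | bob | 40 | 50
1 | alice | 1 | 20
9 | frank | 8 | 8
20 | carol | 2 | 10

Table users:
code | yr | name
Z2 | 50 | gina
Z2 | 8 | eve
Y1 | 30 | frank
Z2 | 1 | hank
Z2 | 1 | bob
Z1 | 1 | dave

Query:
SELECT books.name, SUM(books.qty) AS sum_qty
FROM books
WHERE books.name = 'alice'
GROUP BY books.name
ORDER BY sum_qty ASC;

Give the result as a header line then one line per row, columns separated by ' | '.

== RESULT ==
books.name | sum_qty
alice | 20

Derivation:
After WHERE (1 rows):
books.price | books.name | books.yr | books.qty
1 | alice | 1 | 20
After GROUP BY (1 rows):
books.name | sum_qty
alice | 20
After ORDER BY (1 rows):
books.name | sum_qty
alice | 20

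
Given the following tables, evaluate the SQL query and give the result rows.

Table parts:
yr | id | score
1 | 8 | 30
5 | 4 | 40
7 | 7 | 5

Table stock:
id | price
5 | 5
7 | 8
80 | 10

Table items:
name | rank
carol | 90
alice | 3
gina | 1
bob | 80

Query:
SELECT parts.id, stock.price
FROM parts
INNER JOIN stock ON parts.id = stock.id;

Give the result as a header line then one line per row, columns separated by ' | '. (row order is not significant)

== RESULT ==
parts.id | stock.price
7 | 8

Derivation:
After JOIN stock (1 rows):
parts.yr | parts.id | parts.score | stock.id | stock.price
7 | 7 | 5 | 7 | 8
After SELECT (1 rows):
parts.id | stock.price
7 | 8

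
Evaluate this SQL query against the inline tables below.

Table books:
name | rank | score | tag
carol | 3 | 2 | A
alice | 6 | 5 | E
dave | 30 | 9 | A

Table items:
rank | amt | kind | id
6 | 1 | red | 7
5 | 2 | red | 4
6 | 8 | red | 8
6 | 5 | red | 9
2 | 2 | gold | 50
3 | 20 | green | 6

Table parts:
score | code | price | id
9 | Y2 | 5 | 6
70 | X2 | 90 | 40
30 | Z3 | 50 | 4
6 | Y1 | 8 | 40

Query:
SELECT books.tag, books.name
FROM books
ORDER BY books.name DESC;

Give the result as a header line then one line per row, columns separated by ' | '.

== RESULT ==
books.tag | books.name
A | dave
A | carol
E | alice

Derivation:
After SELECT (3 rows):
books.tag | books.name
A | carol
E | alice
A | dave
After ORDER BY (3 rows):
books.tag | books.name
A | dave
A | carol
E | alice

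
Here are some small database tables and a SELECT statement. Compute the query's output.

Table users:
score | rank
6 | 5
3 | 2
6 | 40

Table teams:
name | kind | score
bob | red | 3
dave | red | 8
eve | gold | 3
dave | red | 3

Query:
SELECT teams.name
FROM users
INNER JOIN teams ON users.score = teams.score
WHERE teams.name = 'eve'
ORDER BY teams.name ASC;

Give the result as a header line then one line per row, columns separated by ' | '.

After JOIN teams (3 rows):
users.score | users.rank | teams.name | teams.kind | teams.score
3 | 2 | bob | red | 3
3 | 2 | eve | gold | 3
3 | 2 | dave | red | 3
After WHERE (1 rows):
users.score | users.rank | teams.name | teams.kind | teams.score
3 | 2 | eve | gold | 3
After SELECT (1 rows):
teams.name
eve
After ORDER BY (1 rows):
teams.name
eve

== RESULT ==
teams.name
eve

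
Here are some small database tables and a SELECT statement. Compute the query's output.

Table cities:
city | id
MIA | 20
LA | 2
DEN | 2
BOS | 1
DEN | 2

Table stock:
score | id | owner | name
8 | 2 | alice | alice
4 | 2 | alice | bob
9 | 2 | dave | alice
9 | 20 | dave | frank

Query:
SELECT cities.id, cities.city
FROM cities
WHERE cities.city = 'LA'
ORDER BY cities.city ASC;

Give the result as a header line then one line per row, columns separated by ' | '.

After WHERE (1 rows):
cities.city | cities.id
LA | 2
After SELECT (1 rows):
cities.id | cities.city
2 | LA
After ORDER BY (1 rows):
cities.id | cities.city
2 | LA

== RESULT ==
cities.id | cities.city
2 | LA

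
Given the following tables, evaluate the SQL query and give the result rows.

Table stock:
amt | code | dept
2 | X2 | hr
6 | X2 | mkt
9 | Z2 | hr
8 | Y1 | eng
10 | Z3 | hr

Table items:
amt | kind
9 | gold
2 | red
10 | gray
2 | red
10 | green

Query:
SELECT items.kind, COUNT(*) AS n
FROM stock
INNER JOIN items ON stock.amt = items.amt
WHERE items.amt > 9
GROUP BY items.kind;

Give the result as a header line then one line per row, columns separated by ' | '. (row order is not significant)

== RESULT ==
items.kind | n
gray | 1
green | 1

Derivation:
After JOIN items (5 rows):
stock.amt | stock.code | stock.dept | items.amt | items.kind
2 | X2 | hr | 2 | red
2 | X2 | hr | 2 | red
9 | Z2 | hr | 9 | gold
10 | Z3 | hr | 10 | gray
10 | Z3 | hr | 10 | green
After WHERE (2 rows):
stock.amt | stock.code | stock.dept | items.amt | items.kind
10 | Z3 | hr | 10 | gray
10 | Z3 | hr | 10 | green
After GROUP BY (2 rows):
items.kind | n
gray | 1
green | 1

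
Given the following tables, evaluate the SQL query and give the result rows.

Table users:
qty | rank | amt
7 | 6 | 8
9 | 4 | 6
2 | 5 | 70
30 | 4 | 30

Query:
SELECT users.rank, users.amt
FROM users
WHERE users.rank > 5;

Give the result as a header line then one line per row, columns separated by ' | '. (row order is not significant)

After WHERE (1 rows):
users.qty | users.rank | users.amt
7 | 6 | 8
After SELECT (1 rows):
users.rank | users.amt
6 | 8

== RESULT ==
users.rank | users.amt
6 | 8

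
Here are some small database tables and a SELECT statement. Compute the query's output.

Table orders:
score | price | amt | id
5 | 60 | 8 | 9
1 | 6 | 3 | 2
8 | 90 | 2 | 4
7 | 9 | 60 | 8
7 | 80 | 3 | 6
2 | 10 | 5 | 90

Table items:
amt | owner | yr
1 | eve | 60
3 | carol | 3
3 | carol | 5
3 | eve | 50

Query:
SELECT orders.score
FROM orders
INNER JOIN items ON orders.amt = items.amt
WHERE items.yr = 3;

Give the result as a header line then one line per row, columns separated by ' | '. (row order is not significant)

== RESULT ==
orders.score
1
7

Derivation:
After JOIN items (6 rows):
orders.score | orders.price | orders.amt | orders.id | items.amt | items.owner | items.yr
1 | 6 | 3 | 2 | 3 | carol | 3
1 | 6 | 3 | 2 | 3 | carol | 5
1 | 6 | 3 | 2 | 3 | eve | 50
7 | 80 | 3 | 6 | 3 | carol | 3
7 | 80 | 3 | 6 | 3 | carol | 5
7 | 80 | 3 | 6 | 3 | eve | 50
After WHERE (2 rows):
orders.score | orders.price | orders.amt | orders.id | items.amt | items.owner | items.yr
1 | 6 | 3 | 2 | 3 | carol | 3
7 | 80 | 3 | 6 | 3 | carol | 3
After SELECT (2 rows):
orders.score
1
7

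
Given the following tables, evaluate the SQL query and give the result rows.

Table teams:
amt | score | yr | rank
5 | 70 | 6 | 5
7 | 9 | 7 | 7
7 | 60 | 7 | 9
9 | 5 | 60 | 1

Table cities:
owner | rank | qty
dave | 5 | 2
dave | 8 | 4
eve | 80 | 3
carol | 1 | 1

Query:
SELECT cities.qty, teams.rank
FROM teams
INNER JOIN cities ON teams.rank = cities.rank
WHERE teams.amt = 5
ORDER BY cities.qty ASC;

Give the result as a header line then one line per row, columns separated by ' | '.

== RESULT ==
cities.qty | teams.rank
2 | 5

Derivation:
After JOIN cities (2 rows):
teams.amt | teams.score | teams.yr | teams.rank | cities.owner | cities.rank | cities.qty
5 | 70 | 6 | 5 | dave | 5 | 2
9 | 5 | 60 | 1 | carol | 1 | 1
After WHERE (1 rows):
teams.amt | teams.score | teams.yr | teams.rank | cities.owner | cities.rank | cities.qty
5 | 70 | 6 | 5 | dave | 5 | 2
After SELECT (1 rows):
cities.qty | teams.rank
2 | 5
After ORDER BY (1 rows):
cities.qty | teams.rank
2 | 5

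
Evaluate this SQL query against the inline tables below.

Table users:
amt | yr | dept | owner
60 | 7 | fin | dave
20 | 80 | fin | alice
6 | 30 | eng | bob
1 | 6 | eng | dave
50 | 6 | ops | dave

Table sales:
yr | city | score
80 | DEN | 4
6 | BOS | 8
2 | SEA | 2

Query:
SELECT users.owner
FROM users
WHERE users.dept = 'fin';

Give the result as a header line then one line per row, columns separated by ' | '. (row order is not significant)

== RESULT ==
users.owner
dave
alice

Derivation:
After WHERE (2 rows):
users.amt | users.yr | users.dept | users.owner
60 | 7 | fin | dave
20 | 80 | fin | alice
After SELECT (2 rows):
users.owner
dave
alice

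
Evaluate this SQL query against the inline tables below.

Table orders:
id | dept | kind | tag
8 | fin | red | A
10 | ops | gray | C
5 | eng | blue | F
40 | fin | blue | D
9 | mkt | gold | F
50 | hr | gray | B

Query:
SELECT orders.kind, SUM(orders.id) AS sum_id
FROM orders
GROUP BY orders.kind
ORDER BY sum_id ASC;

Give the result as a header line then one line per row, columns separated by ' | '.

After GROUP BY (4 rows):
orders.kind | sum_id
red | 8
gray | 60
blue | 45
gold | 9
After ORDER BY (4 rows):
orders.kind | sum_id
red | 8
gold | 9
blue | 45
gray | 60

== RESULT ==
orders.kind | sum_id
red | 8
gold | 9
blue | 45
gray | 60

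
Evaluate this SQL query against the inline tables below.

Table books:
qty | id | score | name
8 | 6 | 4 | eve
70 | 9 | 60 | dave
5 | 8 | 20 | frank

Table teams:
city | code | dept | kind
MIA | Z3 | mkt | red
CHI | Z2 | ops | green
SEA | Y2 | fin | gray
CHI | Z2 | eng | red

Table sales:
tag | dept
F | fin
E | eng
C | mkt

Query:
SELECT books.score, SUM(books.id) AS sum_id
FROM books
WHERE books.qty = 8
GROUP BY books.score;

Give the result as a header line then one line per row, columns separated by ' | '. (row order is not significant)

After WHERE (1 rows):
books.qty | books.id | books.score | books.name
8 | 6 | 4 | eve
After GROUP BY (1 rows):
books.score | sum_id
4 | 6

== RESULT ==
books.score | sum_id
4 | 6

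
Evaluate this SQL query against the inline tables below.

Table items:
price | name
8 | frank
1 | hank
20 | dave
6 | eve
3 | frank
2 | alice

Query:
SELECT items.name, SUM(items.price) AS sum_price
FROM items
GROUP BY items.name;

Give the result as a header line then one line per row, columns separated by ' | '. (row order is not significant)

After GROUP BY (5 rows):
items.name | sum_price
frank | 11
hank | 1
dave | 20
eve | 6
alice | 2

== RESULT ==
items.name | sum_price
frank | 11
hank | 1
dave | 20
eve | 6
alice | 2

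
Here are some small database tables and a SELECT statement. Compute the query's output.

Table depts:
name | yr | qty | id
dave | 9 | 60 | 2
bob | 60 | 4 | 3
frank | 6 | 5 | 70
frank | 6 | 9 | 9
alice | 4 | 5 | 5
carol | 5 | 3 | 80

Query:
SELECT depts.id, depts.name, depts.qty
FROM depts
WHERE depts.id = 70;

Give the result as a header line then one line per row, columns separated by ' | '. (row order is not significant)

== RESULT ==
depts.id | depts.name | depts.qty
70 | frank | 5

Derivation:
After WHERE (1 rows):
depts.name | depts.yr | depts.qty | depts.id
frank | 6 | 5 | 70
After SELECT (1 rows):
depts.id | depts.name | depts.qty
70 | frank | 5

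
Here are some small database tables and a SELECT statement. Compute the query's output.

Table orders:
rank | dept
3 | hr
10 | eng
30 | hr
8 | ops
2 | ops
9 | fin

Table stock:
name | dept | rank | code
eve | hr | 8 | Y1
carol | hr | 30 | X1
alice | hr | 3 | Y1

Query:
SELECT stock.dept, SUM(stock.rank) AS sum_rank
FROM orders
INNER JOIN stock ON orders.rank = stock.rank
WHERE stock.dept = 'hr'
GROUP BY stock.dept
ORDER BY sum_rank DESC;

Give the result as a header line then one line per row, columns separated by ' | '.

After JOIN stock (3 rows):
orders.rank | orders.dept | stock.name | stock.dept | stock.rank | stock.code
3 | hr | alice | hr | 3 | Y1
30 | hr | carol | hr | 30 | X1
8 | ops | eve | hr | 8 | Y1
After WHERE (3 rows):
orders.rank | orders.dept | stock.name | stock.dept | stock.rank | stock.code
3 | hr | alice | hr | 3 | Y1
30 | hr | carol | hr | 30 | X1
8 | ops | eve | hr | 8 | Y1
After GROUP BY (1 rows):
stock.dept | sum_rank
hr | 41
After ORDER BY (1 rows):
stock.dept | sum_rank
hr | 41

== RESULT ==
stock.dept | sum_rank
hr | 41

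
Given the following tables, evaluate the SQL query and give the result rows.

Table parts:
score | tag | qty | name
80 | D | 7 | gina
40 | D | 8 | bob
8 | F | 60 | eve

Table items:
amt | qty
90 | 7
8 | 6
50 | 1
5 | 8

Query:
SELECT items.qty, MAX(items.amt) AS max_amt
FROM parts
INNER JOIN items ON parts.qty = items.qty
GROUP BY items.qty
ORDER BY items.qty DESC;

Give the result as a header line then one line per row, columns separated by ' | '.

== RESULT ==
items.qty | max_amt
8 | 5
7 | 90

Derivation:
After JOIN items (2 rows):
parts.score | parts.tag | parts.qty | parts.name | items.amt | items.qty
80 | D | 7 | gina | 90 | 7
40 | D | 8 | bob | 5 | 8
After GROUP BY (2 rows):
items.qty | max_amt
7 | 90
8 | 5
After ORDER BY (2 rows):
items.qty | max_amt
8 | 5
7 | 90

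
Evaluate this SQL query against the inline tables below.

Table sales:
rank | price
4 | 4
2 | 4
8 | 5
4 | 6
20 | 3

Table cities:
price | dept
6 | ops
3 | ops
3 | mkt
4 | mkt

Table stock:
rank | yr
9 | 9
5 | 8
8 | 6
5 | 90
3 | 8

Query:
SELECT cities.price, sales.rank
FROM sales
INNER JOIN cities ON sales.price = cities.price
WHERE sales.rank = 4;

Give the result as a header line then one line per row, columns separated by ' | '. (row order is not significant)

After JOIN cities (5 rows):
sales.rank | sales.price | cities.price | cities.dept
4 | 4 | 4 | mkt
2 | 4 | 4 | mkt
4 | 6 | 6 | ops
20 | 3 | 3 | ops
20 | 3 | 3 | mkt
After WHERE (2 rows):
sales.rank | sales.price | cities.price | cities.dept
4 | 4 | 4 | mkt
4 | 6 | 6 | ops
After SELECT (2 rows):
cities.price | sales.rank
4 | 4
6 | 4

== RESULT ==
cities.price | sales.rank
4 | 4
6 | 4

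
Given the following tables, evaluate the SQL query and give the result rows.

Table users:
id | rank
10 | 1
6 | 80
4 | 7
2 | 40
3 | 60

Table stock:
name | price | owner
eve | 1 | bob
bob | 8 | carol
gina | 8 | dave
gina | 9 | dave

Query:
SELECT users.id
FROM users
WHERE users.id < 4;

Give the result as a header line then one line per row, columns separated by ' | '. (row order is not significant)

After WHERE (2 rows):
users.id | users.rank
2 | 40
3 | 60
After SELECT (2 rows):
users.id
2
3

== RESULT ==
users.id
2
3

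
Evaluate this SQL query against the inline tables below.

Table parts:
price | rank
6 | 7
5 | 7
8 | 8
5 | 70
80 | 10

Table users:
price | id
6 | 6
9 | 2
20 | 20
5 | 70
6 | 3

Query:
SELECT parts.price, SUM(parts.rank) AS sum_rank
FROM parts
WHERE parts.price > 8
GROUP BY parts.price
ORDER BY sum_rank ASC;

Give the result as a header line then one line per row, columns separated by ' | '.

After WHERE (1 rows):
parts.price | parts.rank
80 | 10
After GROUP BY (1 rows):
parts.price | sum_rank
80 | 10
After ORDER BY (1 rows):
parts.price | sum_rank
80 | 10

== RESULT ==
parts.price | sum_rank
80 | 10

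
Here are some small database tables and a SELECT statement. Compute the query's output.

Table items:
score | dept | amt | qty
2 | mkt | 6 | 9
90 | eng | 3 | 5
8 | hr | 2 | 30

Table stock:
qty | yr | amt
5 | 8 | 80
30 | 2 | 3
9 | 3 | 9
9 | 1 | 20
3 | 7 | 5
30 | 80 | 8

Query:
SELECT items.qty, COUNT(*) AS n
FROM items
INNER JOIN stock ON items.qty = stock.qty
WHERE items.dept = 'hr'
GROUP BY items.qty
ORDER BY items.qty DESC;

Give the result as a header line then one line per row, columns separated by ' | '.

After JOIN stock (5 rows):
items.score | items.dept | items.amt | items.qty | stock.qty | stock.yr | stock.amt
2 | mkt | 6 | 9 | 9 | 3 | 9
2 | mkt | 6 | 9 | 9 | 1 | 20
90 | eng | 3 | 5 | 5 | 8 | 80
8 | hr | 2 | 30 | 30 | 2 | 3
8 | hr | 2 | 30 | 30 | 80 | 8
After WHERE (2 rows):
items.score | items.dept | items.amt | items.qty | stock.qty | stock.yr | stock.amt
8 | hr | 2 | 30 | 30 | 2 | 3
8 | hr | 2 | 30 | 30 | 80 | 8
After GROUP BY (1 rows):
items.qty | n
30 | 2
After ORDER BY (1 rows):
items.qty | n
30 | 2

== RESULT ==
items.qty | n
30 | 2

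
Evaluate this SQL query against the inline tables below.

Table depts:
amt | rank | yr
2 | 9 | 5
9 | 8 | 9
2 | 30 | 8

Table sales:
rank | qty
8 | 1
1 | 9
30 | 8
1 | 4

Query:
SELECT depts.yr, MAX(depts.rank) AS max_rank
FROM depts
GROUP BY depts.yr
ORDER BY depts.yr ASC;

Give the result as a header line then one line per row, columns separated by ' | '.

After GROUP BY (3 rows):
depts.yr | max_rank
5 | 9
9 | 8
8 | 30
After ORDER BY (3 rows):
depts.yr | max_rank
5 | 9
8 | 30
9 | 8

== RESULT ==
depts.yr | max_rank
5 | 9
8 | 30
9 | 8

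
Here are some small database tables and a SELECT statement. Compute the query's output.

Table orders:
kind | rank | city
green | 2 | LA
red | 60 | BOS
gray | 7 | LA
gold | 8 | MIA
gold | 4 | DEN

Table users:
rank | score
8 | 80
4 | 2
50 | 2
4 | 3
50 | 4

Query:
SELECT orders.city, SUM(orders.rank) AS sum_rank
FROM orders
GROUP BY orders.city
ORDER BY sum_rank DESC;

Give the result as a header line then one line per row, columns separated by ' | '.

After GROUP BY (4 rows):
orders.city | sum_rank
LA | 9
BOS | 60
MIA | 8
DEN | 4
After ORDER BY (4 rows):
orders.city | sum_rank
BOS | 60
LA | 9
MIA | 8
DEN | 4

== RESULT ==
orders.city | sum_rank
BOS | 60
LA | 9
MIA | 8
DEN | 4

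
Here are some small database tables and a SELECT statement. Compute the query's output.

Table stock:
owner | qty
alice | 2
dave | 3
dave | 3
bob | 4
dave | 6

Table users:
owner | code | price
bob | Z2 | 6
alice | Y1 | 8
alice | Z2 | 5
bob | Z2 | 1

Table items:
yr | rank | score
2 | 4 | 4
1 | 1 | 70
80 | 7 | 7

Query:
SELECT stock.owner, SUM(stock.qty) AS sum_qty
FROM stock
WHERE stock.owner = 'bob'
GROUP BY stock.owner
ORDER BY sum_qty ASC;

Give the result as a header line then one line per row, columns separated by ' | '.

== RESULT ==
stock.owner | sum_qty
bob | 4

Derivation:
After WHERE (1 rows):
stock.owner | stock.qty
bob | 4
After GROUP BY (1 rows):
stock.owner | sum_qty
bob | 4
After ORDER BY (1 rows):
stock.owner | sum_qty
bob | 4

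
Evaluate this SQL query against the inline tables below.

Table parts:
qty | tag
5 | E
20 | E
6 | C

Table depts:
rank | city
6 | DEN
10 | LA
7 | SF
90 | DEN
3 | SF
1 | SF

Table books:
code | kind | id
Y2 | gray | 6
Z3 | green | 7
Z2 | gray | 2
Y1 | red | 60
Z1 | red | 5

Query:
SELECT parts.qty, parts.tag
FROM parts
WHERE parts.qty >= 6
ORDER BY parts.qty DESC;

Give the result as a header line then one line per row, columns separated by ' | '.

== RESULT ==
parts.qty | parts.tag
20 | E
6 | C

Derivation:
After WHERE (2 rows):
parts.qty | parts.tag
20 | E
6 | C
After SELECT (2 rows):
parts.qty | parts.tag
20 | E
6 | C
After ORDER BY (2 rows):
parts.qty | parts.tag
20 | E
6 | C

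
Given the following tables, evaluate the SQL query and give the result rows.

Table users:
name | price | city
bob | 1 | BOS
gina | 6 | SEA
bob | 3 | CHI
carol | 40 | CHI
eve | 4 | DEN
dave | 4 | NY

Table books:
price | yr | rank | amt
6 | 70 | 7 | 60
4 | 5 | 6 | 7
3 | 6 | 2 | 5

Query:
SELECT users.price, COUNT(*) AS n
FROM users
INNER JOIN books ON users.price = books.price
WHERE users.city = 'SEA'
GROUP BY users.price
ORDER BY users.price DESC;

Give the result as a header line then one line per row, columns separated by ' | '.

== RESULT ==
users.price | n
6 | 1

Derivation:
After JOIN books (4 rows):
users.name | users.price | users.city | books.price | books.yr | books.rank | books.amt
gina | 6 | SEA | 6 | 70 | 7 | 60
bob | 3 | CHI | 3 | 6 | 2 | 5
eve | 4 | DEN | 4 | 5 | 6 | 7
dave | 4 | NY | 4 | 5 | 6 | 7
After WHERE (1 rows):
users.name | users.price | users.city | books.price | books.yr | books.rank | books.amt
gina | 6 | SEA | 6 | 70 | 7 | 60
After GROUP BY (1 rows):
users.price | n
6 | 1
After ORDER BY (1 rows):
users.price | n
6 | 1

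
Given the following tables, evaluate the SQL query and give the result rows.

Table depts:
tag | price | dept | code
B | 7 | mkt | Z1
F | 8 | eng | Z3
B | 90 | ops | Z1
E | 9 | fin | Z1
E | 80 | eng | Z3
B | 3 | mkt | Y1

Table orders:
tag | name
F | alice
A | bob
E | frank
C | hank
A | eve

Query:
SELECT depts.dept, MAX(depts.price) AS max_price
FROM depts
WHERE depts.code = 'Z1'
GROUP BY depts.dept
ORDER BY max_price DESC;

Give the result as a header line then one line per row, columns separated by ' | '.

== RESULT ==
depts.dept | max_price
ops | 90
fin | 9
mkt | 7

Derivation:
After WHERE (3 rows):
depts.tag | depts.price | depts.dept | depts.code
B | 7 | mkt | Z1
B | 90 | ops | Z1
E | 9 | fin | Z1
After GROUP BY (3 rows):
depts.dept | max_price
mkt | 7
ops | 90
fin | 9
After ORDER BY (3 rows):
depts.dept | max_price
ops | 90
fin | 9
mkt | 7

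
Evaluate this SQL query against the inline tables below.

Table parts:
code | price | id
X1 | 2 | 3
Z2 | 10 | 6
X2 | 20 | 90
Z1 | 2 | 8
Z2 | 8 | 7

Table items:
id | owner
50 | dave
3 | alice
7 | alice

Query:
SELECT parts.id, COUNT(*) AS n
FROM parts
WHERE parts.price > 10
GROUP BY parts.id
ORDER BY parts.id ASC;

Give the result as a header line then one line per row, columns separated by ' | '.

== RESULT ==
parts.id | n
90 | 1

Derivation:
After WHERE (1 rows):
parts.code | parts.price | parts.id
X2 | 20 | 90
After GROUP BY (1 rows):
parts.id | n
90 | 1
After ORDER BY (1 rows):
parts.id | n
90 | 1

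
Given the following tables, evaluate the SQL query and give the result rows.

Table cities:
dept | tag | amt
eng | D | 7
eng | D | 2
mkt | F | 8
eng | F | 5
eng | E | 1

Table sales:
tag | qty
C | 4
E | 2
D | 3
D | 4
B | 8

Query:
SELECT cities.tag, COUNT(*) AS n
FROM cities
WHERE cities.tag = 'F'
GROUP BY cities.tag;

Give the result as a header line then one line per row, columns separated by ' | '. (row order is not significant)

After WHERE (2 rows):
cities.dept | cities.tag | cities.amt
mkt | F | 8
eng | F | 5
After GROUP BY (1 rows):
cities.tag | n
F | 2

== RESULT ==
cities.tag | n
F | 2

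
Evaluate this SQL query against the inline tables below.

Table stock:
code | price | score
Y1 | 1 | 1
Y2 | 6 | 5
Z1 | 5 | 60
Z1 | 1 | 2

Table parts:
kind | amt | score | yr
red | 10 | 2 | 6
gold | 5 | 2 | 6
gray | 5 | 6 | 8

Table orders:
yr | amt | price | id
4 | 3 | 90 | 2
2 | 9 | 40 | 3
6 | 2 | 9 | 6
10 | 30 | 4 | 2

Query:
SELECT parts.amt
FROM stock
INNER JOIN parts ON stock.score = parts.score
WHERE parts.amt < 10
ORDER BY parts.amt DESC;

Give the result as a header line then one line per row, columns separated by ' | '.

== RESULT ==
parts.amt
5

Derivation:
After JOIN parts (2 rows):
stock.code | stock.price | stock.score | parts.kind | parts.amt | parts.score | parts.yr
Z1 | 1 | 2 | red | 10 | 2 | 6
Z1 | 1 | 2 | gold | 5 | 2 | 6
After WHERE (1 rows):
stock.code | stock.price | stock.score | parts.kind | parts.amt | parts.score | parts.yr
Z1 | 1 | 2 | gold | 5 | 2 | 6
After SELECT (1 rows):
parts.amt
5
After ORDER BY (1 rows):
parts.amt
5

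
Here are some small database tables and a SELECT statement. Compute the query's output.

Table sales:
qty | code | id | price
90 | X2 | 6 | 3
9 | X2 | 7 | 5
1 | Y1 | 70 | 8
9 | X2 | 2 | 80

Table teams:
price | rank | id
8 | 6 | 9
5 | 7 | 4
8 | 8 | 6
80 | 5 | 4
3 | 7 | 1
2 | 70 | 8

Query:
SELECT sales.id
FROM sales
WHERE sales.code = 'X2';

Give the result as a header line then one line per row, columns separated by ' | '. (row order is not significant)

== RESULT ==
sales.id
6
7
2

Derivation:
After WHERE (3 rows):
sales.qty | sales.code | sales.id | sales.price
90 | X2 | 6 | 3
9 | X2 | 7 | 5
9 | X2 | 2 | 80
After SELECT (3 rows):
sales.id
6
7
2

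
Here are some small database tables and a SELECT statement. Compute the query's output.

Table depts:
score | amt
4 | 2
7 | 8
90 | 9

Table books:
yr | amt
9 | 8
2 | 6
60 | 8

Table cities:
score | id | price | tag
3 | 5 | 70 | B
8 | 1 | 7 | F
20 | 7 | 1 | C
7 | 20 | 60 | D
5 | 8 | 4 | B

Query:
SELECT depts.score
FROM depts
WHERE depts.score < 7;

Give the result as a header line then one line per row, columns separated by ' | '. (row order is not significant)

== RESULT ==
depts.score
4

Derivation:
After WHERE (1 rows):
depts.score | depts.amt
4 | 2
After SELECT (1 rows):
depts.score
4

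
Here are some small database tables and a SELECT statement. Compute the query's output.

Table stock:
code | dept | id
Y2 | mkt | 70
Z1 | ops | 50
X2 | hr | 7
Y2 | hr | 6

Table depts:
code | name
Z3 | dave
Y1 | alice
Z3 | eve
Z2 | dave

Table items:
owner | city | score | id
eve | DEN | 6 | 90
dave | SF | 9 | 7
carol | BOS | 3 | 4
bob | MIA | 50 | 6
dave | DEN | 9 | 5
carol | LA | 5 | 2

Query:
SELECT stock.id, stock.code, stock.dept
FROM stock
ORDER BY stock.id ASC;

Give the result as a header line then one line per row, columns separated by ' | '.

After SELECT (4 rows):
stock.id | stock.code | stock.dept
70 | Y2 | mkt
50 | Z1 | ops
7 | X2 | hr
6 | Y2 | hr
After ORDER BY (4 rows):
stock.id | stock.code | stock.dept
6 | Y2 | hr
7 | X2 | hr
50 | Z1 | ops
70 | Y2 | mkt

== RESULT ==
stock.id | stock.code | stock.dept
6 | Y2 | hr
7 | X2 | hr
50 | Z1 | ops
70 | Y2 | mkt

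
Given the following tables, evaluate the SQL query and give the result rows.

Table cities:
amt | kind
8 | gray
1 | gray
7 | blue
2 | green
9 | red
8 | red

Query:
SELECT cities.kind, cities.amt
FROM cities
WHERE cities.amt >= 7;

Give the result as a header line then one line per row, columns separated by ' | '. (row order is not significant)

After WHERE (4 rows):
cities.amt | cities.kind
8 | gray
7 | blue
9 | red
8 | red
After SELECT (4 rows):
cities.kind | cities.amt
gray | 8
blue | 7
red | 9
red | 8

== RESULT ==
cities.kind | cities.amt
gray | 8
blue | 7
red | 9
red | 8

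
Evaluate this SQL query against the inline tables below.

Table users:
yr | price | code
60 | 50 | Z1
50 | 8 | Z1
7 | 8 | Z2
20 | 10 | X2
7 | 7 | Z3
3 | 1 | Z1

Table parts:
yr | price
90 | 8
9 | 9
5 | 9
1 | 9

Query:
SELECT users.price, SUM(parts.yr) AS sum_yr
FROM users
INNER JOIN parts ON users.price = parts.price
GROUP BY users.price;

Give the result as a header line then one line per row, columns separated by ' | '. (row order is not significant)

== RESULT ==
users.price | sum_yr
8 | 180

Derivation:
After JOIN parts (2 rows):
users.yr | users.price | users.code | parts.yr | parts.price
50 | 8 | Z1 | 90 | 8
7 | 8 | Z2 | 90 | 8
After GROUP BY (1 rows):
users.price | sum_yr
8 | 180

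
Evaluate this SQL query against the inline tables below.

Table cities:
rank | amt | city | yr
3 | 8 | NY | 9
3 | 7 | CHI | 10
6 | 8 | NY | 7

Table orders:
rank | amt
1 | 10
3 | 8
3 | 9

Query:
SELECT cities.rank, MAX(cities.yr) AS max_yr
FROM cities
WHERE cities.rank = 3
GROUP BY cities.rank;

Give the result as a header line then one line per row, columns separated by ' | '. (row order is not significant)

After WHERE (2 rows):
cities.rank | cities.amt | cities.city | cities.yr
3 | 8 | NY | 9
3 | 7 | CHI | 10
After GROUP BY (1 rows):
cities.rank | max_yr
3 | 10

== RESULT ==
cities.rank | max_yr
3 | 10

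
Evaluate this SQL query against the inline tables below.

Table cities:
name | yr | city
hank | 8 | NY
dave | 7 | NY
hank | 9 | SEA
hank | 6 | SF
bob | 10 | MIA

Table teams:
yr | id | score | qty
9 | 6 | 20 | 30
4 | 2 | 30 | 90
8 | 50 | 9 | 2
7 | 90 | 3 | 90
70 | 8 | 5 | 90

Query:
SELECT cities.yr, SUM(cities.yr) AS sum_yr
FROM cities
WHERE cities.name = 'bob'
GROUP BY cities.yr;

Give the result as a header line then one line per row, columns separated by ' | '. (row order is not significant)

After WHERE (1 rows):
cities.name | cities.yr | cities.city
bob | 10 | MIA
After GROUP BY (1 rows):
cities.yr | sum_yr
10 | 10

== RESULT ==
cities.yr | sum_yr
10 | 10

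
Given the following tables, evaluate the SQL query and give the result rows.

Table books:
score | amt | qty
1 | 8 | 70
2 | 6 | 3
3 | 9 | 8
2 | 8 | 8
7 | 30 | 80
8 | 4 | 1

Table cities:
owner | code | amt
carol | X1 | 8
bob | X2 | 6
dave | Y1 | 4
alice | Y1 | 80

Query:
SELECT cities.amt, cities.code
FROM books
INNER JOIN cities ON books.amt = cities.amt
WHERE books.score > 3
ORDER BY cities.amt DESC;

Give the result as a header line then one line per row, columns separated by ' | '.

== RESULT ==
cities.amt | cities.code
4 | Y1

Derivation:
After JOIN cities (4 rows):
books.score | books.amt | books.qty | cities.owner | cities.code | cities.amt
1 | 8 | 70 | carol | X1 | 8
2 | 6 | 3 | bob | X2 | 6
2 | 8 | 8 | carol | X1 | 8
8 | 4 | 1 | dave | Y1 | 4
After WHERE (1 rows):
books.score | books.amt | books.qty | cities.owner | cities.code | cities.amt
8 | 4 | 1 | dave | Y1 | 4
After SELECT (1 rows):
cities.amt | cities.code
4 | Y1
After ORDER BY (1 rows):
cities.amt | cities.code
4 | Y1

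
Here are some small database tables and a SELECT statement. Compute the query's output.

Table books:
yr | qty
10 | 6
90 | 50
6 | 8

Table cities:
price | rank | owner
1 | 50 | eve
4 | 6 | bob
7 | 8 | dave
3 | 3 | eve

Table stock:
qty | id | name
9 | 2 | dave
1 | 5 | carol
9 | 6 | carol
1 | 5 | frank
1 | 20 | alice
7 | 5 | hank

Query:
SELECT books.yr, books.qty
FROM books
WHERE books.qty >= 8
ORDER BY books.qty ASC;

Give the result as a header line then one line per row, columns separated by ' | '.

== RESULT ==
books.yr | books.qty
6 | 8
90 | 50

Derivation:
After WHERE (2 rows):
books.yr | books.qty
90 | 50
6 | 8
After SELECT (2 rows):
books.yr | books.qty
90 | 50
6 | 8
After ORDER BY (2 rows):
books.yr | books.qty
6 | 8
90 | 50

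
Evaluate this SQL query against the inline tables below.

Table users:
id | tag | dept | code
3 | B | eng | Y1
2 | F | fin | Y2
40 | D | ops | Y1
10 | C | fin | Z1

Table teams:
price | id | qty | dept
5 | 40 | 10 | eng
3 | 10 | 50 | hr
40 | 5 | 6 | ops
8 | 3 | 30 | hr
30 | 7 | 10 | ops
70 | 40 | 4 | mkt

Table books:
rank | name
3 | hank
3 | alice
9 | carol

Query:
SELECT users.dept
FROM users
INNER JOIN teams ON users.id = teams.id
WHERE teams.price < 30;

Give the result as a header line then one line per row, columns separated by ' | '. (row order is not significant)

After JOIN teams (4 rows):
users.id | users.tag | users.dept | users.code | teams.price | teams.id | teams.qty | teams.dept
3 | B | eng | Y1 | 8 | 3 | 30 | hr
40 | D | ops | Y1 | 5 | 40 | 10 | eng
40 | D | ops | Y1 | 70 | 40 | 4 | mkt
10 | C | fin | Z1 | 3 | 10 | 50 | hr
After WHERE (3 rows):
users.id | users.tag | users.dept | users.code | teams.price | teams.id | teams.qty | teams.dept
3 | B | eng | Y1 | 8 | 3 | 30 | hr
40 | D | ops | Y1 | 5 | 40 | 10 | eng
10 | C | fin | Z1 | 3 | 10 | 50 | hr
After SELECT (3 rows):
users.dept
eng
ops
fin

== RESULT ==
users.dept
eng
ops
fin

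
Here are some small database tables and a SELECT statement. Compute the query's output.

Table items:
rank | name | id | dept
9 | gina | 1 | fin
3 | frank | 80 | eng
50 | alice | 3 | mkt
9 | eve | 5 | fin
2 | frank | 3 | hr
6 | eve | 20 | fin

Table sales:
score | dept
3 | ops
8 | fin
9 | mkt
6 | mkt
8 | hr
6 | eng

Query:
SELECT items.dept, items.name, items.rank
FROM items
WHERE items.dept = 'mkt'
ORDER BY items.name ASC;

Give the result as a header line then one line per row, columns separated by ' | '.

== RESULT ==
items.dept | items.name | items.rank
mkt | alice | 50

Derivation:
After WHERE (1 rows):
items.rank | items.name | items.id | items.dept
50 | alice | 3 | mkt
After SELECT (1 rows):
items.dept | items.name | items.rank
mkt | alice | 50
After ORDER BY (1 rows):
items.dept | items.name | items.rank
mkt | alice | 50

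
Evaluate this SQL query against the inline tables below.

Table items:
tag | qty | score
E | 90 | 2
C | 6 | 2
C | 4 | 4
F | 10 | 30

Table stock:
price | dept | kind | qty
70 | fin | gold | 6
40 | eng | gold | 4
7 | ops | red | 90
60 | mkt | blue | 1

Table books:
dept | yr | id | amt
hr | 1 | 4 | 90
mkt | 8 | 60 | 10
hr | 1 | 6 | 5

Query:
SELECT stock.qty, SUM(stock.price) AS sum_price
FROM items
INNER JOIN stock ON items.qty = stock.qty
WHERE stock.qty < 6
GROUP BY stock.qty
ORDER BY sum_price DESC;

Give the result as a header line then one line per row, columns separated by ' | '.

After JOIN stock (3 rows):
items.tag | items.qty | items.score | stock.price | stock.dept | stock.kind | stock.qty
E | 90 | 2 | 7 | ops | red | 90
C | 6 | 2 | 70 | fin | gold | 6
C | 4 | 4 | 40 | eng | gold | 4
After WHERE (1 rows):
items.tag | items.qty | items.score | stock.price | stock.dept | stock.kind | stock.qty
C | 4 | 4 | 40 | eng | gold | 4
After GROUP BY (1 rows):
stock.qty | sum_price
4 | 40
After ORDER BY (1 rows):
stock.qty | sum_price
4 | 40

== RESULT ==
stock.qty | sum_price
4 | 40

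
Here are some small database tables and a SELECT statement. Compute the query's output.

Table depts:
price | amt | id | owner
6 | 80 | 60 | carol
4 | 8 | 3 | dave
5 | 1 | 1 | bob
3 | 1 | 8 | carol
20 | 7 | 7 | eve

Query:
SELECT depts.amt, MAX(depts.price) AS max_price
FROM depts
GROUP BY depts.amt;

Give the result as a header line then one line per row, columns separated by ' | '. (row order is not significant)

After GROUP BY (4 rows):
depts.amt | max_price
80 | 6
8 | 4
1 | 5
7 | 20

== RESULT ==
depts.amt | max_price
80 | 6
8 | 4
1 | 5
7 | 20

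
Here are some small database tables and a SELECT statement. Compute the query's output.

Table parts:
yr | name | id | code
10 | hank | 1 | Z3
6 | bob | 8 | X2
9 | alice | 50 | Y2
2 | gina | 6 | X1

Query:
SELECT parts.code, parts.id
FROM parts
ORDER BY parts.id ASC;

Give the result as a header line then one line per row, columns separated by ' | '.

== RESULT ==
parts.code | parts.id
Z3 | 1
X1 | 6
X2 | 8
Y2 | 50

Derivation:
After SELECT (4 rows):
parts.code | parts.id
Z3 | 1
X2 | 8
Y2 | 50
X1 | 6
After ORDER BY (4 rows):
parts.code | parts.id
Z3 | 1
X1 | 6
X2 | 8
Y2 | 50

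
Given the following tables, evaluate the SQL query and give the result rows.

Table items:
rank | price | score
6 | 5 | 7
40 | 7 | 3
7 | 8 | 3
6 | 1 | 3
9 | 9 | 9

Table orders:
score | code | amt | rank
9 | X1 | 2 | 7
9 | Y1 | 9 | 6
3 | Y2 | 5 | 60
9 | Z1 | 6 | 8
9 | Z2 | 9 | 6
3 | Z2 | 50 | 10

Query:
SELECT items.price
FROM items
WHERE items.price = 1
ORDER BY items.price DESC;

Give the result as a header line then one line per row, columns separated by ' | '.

After WHERE (1 rows):
items.rank | items.price | items.score
6 | 1 | 3
After SELECT (1 rows):
items.price
1
After ORDER BY (1 rows):
items.price
1

== RESULT ==
items.price
1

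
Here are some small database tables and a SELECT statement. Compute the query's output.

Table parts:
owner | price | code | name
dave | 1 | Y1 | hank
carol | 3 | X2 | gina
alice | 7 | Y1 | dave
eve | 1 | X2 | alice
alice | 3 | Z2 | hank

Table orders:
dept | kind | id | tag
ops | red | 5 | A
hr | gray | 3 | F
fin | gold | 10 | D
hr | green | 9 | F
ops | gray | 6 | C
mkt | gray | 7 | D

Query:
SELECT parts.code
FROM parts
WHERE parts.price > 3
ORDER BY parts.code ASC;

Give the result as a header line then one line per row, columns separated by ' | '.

== RESULT ==
parts.code
Y1

Derivation:
After WHERE (1 rows):
parts.owner | parts.price | parts.code | parts.name
alice | 7 | Y1 | dave
After SELECT (1 rows):
parts.code
Y1
After ORDER BY (1 rows):
parts.code
Y1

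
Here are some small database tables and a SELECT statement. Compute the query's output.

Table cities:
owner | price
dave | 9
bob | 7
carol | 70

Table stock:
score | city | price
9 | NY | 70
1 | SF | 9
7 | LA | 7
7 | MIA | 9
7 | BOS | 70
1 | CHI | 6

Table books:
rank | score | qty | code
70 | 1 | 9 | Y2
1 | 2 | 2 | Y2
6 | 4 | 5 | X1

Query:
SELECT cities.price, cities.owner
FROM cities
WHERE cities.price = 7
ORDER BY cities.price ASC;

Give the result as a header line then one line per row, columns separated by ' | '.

== RESULT ==
cities.price | cities.owner
7 | bob

Derivation:
After WHERE (1 rows):
cities.owner | cities.price
bob | 7
After SELECT (1 rows):
cities.price | cities.owner
7 | bob
After ORDER BY (1 rows):
cities.price | cities.owner
7 | bob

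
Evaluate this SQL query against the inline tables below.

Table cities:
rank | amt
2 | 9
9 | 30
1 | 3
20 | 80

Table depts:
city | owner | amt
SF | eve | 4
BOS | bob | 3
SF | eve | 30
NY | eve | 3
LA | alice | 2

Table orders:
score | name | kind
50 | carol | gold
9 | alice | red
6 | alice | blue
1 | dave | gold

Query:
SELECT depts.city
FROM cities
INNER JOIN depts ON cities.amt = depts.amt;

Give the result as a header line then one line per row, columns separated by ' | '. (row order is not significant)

== RESULT ==
depts.city
SF
BOS
NY

Derivation:
After JOIN depts (3 rows):
cities.rank | cities.amt | depts.city | depts.owner | depts.amt
9 | 30 | SF | eve | 30
1 | 3 | BOS | bob | 3
1 | 3 | NY | eve | 3
After SELECT (3 rows):
depts.city
SF
BOS
NY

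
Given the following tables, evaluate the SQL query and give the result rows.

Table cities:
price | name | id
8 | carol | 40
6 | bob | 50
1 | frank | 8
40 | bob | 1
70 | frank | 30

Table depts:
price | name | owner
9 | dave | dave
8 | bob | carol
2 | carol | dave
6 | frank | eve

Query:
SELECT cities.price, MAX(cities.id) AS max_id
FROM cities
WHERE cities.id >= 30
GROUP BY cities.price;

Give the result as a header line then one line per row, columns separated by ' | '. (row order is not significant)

After WHERE (3 rows):
cities.price | cities.name | cities.id
8 | carol | 40
6 | bob | 50
70 | frank | 30
After GROUP BY (3 rows):
cities.price | max_id
8 | 40
6 | 50
70 | 30

== RESULT ==
cities.price | max_id
8 | 40
6 | 50
70 | 30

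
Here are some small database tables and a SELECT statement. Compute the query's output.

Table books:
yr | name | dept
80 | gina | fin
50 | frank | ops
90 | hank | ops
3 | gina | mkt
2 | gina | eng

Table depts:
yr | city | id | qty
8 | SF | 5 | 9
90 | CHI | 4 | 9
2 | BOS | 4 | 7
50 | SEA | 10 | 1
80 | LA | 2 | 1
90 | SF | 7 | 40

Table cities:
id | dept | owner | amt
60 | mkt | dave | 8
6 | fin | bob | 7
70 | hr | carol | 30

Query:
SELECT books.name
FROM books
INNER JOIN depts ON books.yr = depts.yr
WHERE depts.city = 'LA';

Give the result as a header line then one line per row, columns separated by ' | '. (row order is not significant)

After JOIN depts (5 rows):
books.yr | books.name | books.dept | depts.yr | depts.city | depts.id | depts.qty
80 | gina | fin | 80 | LA | 2 | 1
50 | frank | ops | 50 | SEA | 10 | 1
90 | hank | ops | 90 | CHI | 4 | 9
90 | hank | ops | 90 | SF | 7 | 40
2 | gina | eng | 2 | BOS | 4 | 7
After WHERE (1 rows):
books.yr | books.name | books.dept | depts.yr | depts.city | depts.id | depts.qty
80 | gina | fin | 80 | LA | 2 | 1
After SELECT (1 rows):
books.name
gina

== RESULT ==
books.name
gina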